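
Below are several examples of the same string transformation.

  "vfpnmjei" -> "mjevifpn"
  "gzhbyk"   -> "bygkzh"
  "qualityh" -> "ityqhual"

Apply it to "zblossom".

ssozmblo

What's happening: swap the first and last characters, then swap the front and back halves of the string.
Starting from "zblossom": after the first operation, "mblossoz"; after the second, "ssozmblo".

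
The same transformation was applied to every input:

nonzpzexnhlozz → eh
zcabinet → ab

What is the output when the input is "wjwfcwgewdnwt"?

cd

Each output is the input with this applied: sort the characters into alphabetical order, then keep only the first 2 characters.
Starting from "wjwfcwgewdnwt": after the first operation, "cdefgjntwwwww"; after the second, "cd".
(Check on "nonzpzexnhlozz": → "ehlnnnoopxzzzz" → "eh" ✓)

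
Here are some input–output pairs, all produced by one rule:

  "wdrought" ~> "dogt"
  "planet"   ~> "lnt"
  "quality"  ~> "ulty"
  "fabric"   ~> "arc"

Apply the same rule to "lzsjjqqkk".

zjqkk

What's happening: swap each adjacent pair of characters (1↔2, 3↔4, ...), then keep every other character starting from the first (positions 1st, 3rd, 5th, ...).
Starting from "lzsjjqqkk": after the first operation, "zljsqjkqk"; after the second, "zjqkk".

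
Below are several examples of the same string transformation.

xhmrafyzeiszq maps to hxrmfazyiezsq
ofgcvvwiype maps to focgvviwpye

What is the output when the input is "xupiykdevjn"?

In each case the input is transformed by: swap each adjacent pair of characters (1↔2, 3↔4, ...).
Applying that to "xupiykdevjn" gives "uxipkyedjvn".

uxipkyedjvn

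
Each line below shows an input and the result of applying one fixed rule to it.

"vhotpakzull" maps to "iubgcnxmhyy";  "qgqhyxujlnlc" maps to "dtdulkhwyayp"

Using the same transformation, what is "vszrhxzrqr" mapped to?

ifmeukmede

What's happening: shift every letter 13 places forward in the alphabet (wrapping around) — i.e. ROT13.
Doing the same to "vszrhxzrqr": "ifmeukmede".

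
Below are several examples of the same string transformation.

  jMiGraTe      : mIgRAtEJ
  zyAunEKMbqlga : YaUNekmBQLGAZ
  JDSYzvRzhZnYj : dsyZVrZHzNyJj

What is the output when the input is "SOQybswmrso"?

The transformation: flip the case of every letter, then move the first character to the end.
"SOQybswmrso" → "soqYBSWMRSO" → "oqYBSWMRSOs".
(Check on "JDSYzvRzhZnYj": → "jdsyZVrZHzNyJ" → "dsyZVrZHzNyJj" ✓)

oqYBSWMRSOs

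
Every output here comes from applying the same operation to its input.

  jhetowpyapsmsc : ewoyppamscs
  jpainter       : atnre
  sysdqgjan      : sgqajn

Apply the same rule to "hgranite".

The transformation: swap each adjacent pair of characters (1↔2, 3↔4, ...), then delete the first 3 characters.
Starting from "hgranite": after the first operation, "gharinet"; after the second, "rinet".

rinet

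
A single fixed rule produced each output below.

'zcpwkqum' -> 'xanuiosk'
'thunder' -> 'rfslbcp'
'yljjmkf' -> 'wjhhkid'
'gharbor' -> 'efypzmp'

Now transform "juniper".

hslgncp

The pattern: shift every letter 2 places backward in the alphabet (wrapping around).
On "juniper" that produces "hslgncp".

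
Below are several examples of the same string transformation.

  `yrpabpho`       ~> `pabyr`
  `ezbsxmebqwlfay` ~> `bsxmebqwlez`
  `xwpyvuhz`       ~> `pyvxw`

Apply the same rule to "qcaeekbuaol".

Each output is the input with this applied: delete the last 3 characters, then move the first 2 characters to the end (rotate left by 2).
On "qcaeekbuaol": the first step gives "qcaeekbu", and the second then gives "aeekbuqc".

aeekbuqc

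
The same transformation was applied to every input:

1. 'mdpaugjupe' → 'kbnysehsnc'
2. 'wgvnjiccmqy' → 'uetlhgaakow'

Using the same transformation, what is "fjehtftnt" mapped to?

dhcfrdrlr

What's happening: shift every letter 2 places backward in the alphabet (wrapping around).
For "fjehtftnt" the result is "dhcfrdrlr".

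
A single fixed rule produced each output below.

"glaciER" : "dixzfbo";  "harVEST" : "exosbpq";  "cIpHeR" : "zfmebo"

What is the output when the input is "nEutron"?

kbrqolk

The pattern: shift every letter 3 places backward in the alphabet (wrapping around), then convert every letter to lowercase.
Applying both steps to "nEutron": "kBrqolk", then "kbrqolk".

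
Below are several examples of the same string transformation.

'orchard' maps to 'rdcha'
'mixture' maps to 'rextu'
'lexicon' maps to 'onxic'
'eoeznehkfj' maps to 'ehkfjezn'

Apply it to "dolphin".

inlph

What's happening: delete the first 2 characters, then move the first 3 characters to the end (rotate left by 3).
On "dolphin": the first step gives "lphin", and the second then gives "inlph".
(Check on "orchard": → "chard" → "rdcha" ✓)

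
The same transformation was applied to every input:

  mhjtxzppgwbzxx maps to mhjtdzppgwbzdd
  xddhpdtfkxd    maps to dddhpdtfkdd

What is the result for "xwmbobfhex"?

The rule is to replace every "x" with "d".
For "xwmbobfhex" the result is "dwmbobfhed".

dwmbobfhed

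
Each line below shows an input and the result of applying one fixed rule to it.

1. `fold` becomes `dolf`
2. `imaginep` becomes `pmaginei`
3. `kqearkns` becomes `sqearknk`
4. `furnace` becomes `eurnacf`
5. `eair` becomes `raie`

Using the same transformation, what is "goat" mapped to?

The pattern: swap the first and last characters.
For "goat" the result is "toag".

toag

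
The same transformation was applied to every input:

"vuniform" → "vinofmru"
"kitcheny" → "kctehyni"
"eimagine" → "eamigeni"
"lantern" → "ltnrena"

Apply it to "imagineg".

Looking at the pairs, the operation is to swap each adjacent pair of characters (1↔2, 3↔4, ...), then move the first character to the end.
Working it through for "imagineg": intermediate "miganige", final "iganigem".
(Check on "lantern": → "altnren" → "ltnrena" ✓)

iganigem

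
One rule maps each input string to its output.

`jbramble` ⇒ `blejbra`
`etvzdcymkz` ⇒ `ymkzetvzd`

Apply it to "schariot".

iotscha

Each output is the input with this applied: swap the front and back halves of the string, then delete the first character.
"schariot" → "iotscha".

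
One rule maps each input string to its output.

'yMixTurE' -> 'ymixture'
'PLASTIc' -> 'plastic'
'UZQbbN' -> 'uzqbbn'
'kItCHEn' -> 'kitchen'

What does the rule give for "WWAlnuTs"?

wwalnuts

Rule — convert every letter to lowercase.
So "WWAlnuTs" becomes "wwalnuts".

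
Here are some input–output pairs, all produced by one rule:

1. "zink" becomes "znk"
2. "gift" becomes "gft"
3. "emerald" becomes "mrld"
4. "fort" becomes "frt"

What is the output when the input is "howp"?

Looking at the pairs, the operation is to remove every vowel.
"howp" → "hwp".

hwp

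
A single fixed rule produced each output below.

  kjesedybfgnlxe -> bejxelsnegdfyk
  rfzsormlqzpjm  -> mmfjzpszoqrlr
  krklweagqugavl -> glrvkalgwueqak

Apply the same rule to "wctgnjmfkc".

Looking at the pairs, the operation is to take characters alternately from the front and the back (1st, last, 2nd, 2nd-last, ...), then swap the first and last characters.
Applying both steps to "wctgnjmfkc": "wccktfgmnj", then "jccktfgmnw".

jccktfgmnw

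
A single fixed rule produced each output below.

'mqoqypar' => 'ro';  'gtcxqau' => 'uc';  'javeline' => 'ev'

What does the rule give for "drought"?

The rule is to move the last 3 characters to the front (rotate right by 3), then keep one character in every 3, starting at position 3 (positions 3rd, 6th, 9th, ...).
Starting from "drought": after the first operation, "ghtdrou"; after the second, "to".

to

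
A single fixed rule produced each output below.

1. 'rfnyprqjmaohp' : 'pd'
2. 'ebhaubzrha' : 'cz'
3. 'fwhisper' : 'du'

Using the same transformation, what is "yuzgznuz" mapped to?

ws

The rule is to shift every letter 2 places backward in the alphabet (wrapping around), then keep only the first 2 characters.
Doing the same to "yuzgznuz": "ws".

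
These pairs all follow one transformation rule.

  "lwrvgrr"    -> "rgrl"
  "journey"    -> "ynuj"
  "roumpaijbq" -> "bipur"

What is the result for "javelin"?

The rule is to keep every other character starting from the first (positions 1st, 3rd, 5th, ...), then reverse the string.
Starting from "javelin": after the first operation, "jvln"; after the second, "nlvj".

nlvj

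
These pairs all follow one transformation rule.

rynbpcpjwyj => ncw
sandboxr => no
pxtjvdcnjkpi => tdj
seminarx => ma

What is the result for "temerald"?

Rule — delete the last character, then keep one character in every 3, starting at position 3 (positions 3rd, 6th, 9th, ...).
For "temerald", step one produces "temeral"; step two turns that into "ma".

ma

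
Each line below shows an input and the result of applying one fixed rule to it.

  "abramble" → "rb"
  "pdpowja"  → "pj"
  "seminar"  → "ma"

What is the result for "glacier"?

ae

The rule is to keep one character in every 3, starting at position 3 (positions 3rd, 6th, 9th, ...).
For "glacier" the result is "ae".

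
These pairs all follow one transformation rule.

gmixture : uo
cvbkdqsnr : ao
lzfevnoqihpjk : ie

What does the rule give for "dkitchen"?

What's happening: shift every letter 3 places backward in the alphabet (wrapping around), then keep only the vowels.
Applying both steps to "dkitchen": "ahfqzebk", then "ae".

ae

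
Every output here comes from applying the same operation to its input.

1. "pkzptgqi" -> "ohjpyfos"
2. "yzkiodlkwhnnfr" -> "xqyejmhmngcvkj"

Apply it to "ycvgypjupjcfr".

xqbeubfixooti

In each case the input is transformed by: shift every letter 1 place backward in the alphabet (wrapping around), then take characters alternately from the front and the back (1st, last, 2nd, 2nd-last, ...).
For "ycvgypjupjcfr", step one produces "xbufxoitoibeq"; step two turns that into "xqbeubfixooti".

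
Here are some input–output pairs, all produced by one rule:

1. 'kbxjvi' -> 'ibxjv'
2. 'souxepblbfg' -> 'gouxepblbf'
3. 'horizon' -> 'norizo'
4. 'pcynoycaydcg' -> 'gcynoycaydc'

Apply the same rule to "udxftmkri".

The pattern: delete the first character, then move the last character to the front.
Working it through for "udxftmkri": intermediate "dxftmkri", final "idxftmkr".

idxftmkr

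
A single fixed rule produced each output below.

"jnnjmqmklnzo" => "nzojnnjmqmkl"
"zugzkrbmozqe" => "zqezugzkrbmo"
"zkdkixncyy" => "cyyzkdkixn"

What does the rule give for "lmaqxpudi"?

udilmaqxp

The rule is to move the last 3 characters to the front (rotate right by 3).
So "lmaqxpudi" becomes "udilmaqxp".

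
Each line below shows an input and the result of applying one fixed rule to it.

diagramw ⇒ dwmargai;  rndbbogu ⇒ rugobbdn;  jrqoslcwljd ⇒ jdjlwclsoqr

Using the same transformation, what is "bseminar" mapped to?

What's happening: reverse the string, then move the last character to the front.
So "bseminar" becomes "branimes".

branimes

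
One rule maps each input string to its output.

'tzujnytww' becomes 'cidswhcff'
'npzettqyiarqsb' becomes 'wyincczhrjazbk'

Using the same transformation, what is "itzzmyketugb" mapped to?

Looking at the pairs, the operation is to shift every letter 9 places forward in the alphabet (wrapping around).
On "itzzmyketugb" that produces "rciivhtncdpk".

rciivhtncdpk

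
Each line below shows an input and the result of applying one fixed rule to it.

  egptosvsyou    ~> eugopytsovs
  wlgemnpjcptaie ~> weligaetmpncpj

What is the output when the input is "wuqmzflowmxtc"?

wcutqxmmzwfol

What's happening: take characters alternately from the front and the back (1st, last, 2nd, 2nd-last, ...).
On "wuqmzflowmxtc" that produces "wcutqxmmzwfol".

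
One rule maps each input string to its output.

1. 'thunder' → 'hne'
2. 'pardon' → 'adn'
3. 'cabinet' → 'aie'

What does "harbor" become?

Each output is the input with this applied: keep every other character starting from the second (positions 2nd, 4th, 6th, ...).
For "harbor" the result is "abr".

abr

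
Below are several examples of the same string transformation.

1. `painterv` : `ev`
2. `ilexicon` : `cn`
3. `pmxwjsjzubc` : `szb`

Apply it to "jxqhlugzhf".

The transformation: keep every other character starting from the second (positions 2nd, 4th, 6th, ...), then delete the first 2 characters.
Applying both steps to "jxqhlugzhf": "xhuzf", then "uzf".

uzf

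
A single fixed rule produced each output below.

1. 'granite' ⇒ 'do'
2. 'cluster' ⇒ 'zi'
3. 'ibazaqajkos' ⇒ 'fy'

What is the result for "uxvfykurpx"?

Looking at the pairs, the operation is to shift every letter 3 places backward in the alphabet (wrapping around), then keep only the first 2 characters.
Starting from "uxvfykurpx": after the first operation, "ruscvhromu"; after the second, "ru".

ru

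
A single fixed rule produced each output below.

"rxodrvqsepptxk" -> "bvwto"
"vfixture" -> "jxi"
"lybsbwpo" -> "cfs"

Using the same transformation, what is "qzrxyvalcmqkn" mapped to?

The rule is to shift every letter 4 places forward in the alphabet (wrapping around), then keep one character in every 3, starting at position 2 (positions 2nd, 5th, 8th, ...).
Doing the same to "qzrxyvalcmqkn": "dcpu".

dcpu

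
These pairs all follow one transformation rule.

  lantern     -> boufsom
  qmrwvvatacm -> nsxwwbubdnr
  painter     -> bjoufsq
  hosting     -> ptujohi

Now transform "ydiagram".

ejbhsbnz

In each case the input is transformed by: move the first character to the end, then shift every letter 1 place forward in the alphabet (wrapping around).
Applying both steps to "ydiagram": "diagramy", then "ejbhsbnz".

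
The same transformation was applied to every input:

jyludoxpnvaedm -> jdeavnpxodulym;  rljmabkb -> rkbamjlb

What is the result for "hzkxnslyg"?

The transformation: reverse the string, then swap the first and last characters.
For "hzkxnslyg", step one produces "gylsnxkzh"; step two turns that into "hylsnxkzg".

hylsnxkzg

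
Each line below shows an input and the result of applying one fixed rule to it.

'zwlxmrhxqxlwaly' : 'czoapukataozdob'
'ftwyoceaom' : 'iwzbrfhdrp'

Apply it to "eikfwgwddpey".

What's happening: shift every letter 3 places forward in the alphabet (wrapping around).
"eikfwgwddpey" → "hlnizjzggshb".

hlnizjzggshb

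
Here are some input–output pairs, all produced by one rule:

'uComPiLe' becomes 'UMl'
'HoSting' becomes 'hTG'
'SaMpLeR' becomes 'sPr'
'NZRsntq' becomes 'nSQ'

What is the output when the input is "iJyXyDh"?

The pattern: keep one character in every 3, starting at position 1 (positions 1st, 4th, 7th, ...), then flip the case of every letter.
On "iJyXyDh" that produces "IxH".

IxH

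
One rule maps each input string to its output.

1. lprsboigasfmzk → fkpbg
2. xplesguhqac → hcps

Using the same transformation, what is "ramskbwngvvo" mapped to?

The transformation: keep one character in every 3, starting at position 2 (positions 2nd, 5th, 8th, ...), then move the last 2 characters to the front (rotate right by 2).
"ramskbwngvvo" → "aknv" → "nvak".

nvak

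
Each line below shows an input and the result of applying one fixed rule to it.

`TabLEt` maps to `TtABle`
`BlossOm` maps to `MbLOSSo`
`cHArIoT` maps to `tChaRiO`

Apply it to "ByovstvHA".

abYOVSTVh

Rule — move the last character to the front, then flip the case of every letter.
For "ByovstvHA", step one produces "AByovstvH"; step two turns that into "abYOVSTVh".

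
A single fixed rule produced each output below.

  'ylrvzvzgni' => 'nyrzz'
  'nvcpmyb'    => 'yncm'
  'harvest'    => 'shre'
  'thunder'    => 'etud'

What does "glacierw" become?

rgai

The rule is to move the last 2 characters to the front (rotate right by 2), then keep every other character starting from the first (positions 1st, 3rd, 5th, ...).
For "glacierw" the result is "rgai".
(Check on "harvest": → "stharve" → "shre" ✓)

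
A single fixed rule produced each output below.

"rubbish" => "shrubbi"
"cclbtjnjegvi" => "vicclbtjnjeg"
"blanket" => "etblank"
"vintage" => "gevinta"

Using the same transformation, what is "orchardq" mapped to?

dqorchar

Looking at the pairs, the operation is to move the last 2 characters to the front (rotate right by 2).
Doing the same to "orchardq": "dqorchar".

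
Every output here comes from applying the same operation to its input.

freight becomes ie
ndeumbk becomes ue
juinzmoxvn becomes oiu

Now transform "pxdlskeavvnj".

Rule — reverse the string, then keep only the vowels.
Applying both steps to "pxdlskeavvnj": "jnvvaeksldxp", then "ae".

ae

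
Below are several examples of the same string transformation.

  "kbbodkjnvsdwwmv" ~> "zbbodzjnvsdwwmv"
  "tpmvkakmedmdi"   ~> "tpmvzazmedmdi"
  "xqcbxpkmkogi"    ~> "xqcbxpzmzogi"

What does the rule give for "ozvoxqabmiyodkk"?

ozvoxqabmiyodzz

In each case the input is transformed by: replace every "k" with "z".
On "ozvoxqabmiyodkk" that produces "ozvoxqabmiyodzz".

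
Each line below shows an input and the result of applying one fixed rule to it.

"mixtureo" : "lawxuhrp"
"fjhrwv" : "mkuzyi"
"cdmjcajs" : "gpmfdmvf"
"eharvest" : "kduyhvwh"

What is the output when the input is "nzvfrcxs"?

Each output is the input with this applied: move the first character to the end, then shift every letter 3 places forward in the alphabet (wrapping around).
So "nzvfrcxs" becomes "cyiufavq".

cyiufavq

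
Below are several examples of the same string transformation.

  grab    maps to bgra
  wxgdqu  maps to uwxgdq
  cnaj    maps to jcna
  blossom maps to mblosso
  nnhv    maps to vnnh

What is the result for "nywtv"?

vnywt

Each output is the input with this applied: move the last character to the front.
On "nywtv" that produces "vnywt".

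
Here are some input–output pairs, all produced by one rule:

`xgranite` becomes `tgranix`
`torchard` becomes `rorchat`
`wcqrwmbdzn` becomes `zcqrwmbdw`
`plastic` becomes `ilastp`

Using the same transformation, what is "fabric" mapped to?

iabrf

The rule is to delete the last character, then swap the first and last characters.
On "fabric": the first step gives "fabri", and the second then gives "iabrf".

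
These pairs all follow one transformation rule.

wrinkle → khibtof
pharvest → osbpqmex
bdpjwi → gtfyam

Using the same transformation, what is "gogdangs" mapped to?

Each output is the input with this applied: move the first 3 characters to the end (rotate left by 3), then shift every letter 3 places backward in the alphabet (wrapping around).
Working it through for "gogdangs": intermediate "dangsgog", final "axkdpdld".
(Check on "pharvest": → "rvestpha" → "osbpqmex" ✓)

axkdpdld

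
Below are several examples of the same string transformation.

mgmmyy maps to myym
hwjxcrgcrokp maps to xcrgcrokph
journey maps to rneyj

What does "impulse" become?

The pattern: move the first character to the end, then delete the first 2 characters.
"impulse" → "mpulsei" → "ulsei".

ulsei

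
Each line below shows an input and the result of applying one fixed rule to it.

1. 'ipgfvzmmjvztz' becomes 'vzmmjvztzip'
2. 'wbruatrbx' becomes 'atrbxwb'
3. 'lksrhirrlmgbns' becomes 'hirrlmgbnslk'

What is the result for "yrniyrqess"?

yrqessyr

What's happening: move the first 2 characters to the end (rotate left by 2), then delete the first 2 characters.
Starting from "yrniyrqess": after the first operation, "niyrqessyr"; after the second, "yrqessyr".
(Check on "lksrhirrlmgbns": → "srhirrlmgbnslk" → "hirrlmgbnslk" ✓)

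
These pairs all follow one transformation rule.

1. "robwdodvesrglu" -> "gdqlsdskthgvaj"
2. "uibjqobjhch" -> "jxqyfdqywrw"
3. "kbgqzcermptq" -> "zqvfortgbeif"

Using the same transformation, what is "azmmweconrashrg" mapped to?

pobbltrdcgphwgv

The transformation: shift every letter 11 places backward in the alphabet (wrapping around).
Applying that to "azmmweconrashrg" gives "pobbltrdcgphwgv".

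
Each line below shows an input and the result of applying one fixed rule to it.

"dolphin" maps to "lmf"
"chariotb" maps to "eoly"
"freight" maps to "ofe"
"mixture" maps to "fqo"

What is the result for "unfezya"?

The rule is to keep every other character starting from the second (positions 2nd, 4th, 6th, ...), then shift every letter 3 places backward in the alphabet (wrapping around).
Applying both steps to "unfezya": "ney", then "kbv".

kbv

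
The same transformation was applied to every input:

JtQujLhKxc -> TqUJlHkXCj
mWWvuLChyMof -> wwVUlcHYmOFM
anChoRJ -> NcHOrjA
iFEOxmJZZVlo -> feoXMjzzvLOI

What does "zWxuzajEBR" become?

wXUZAJebrZ

The transformation: move the first character to the end, then flip the case of every letter.
Applying both steps to "zWxuzajEBR": "WxuzajEBRz", then "wXUZAJebrZ".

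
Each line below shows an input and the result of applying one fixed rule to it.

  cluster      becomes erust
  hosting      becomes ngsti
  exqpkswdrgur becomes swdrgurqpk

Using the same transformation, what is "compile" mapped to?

lempi

Rule — delete the first 2 characters, then move the first 3 characters to the end (rotate left by 3).
Starting from "compile": after the first operation, "mpile"; after the second, "lempi".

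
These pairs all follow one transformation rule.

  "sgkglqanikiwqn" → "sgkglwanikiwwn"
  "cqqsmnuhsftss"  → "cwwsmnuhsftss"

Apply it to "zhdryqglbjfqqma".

zhdrywglbjfwwma

The rule is to replace every "q" with "w".
"zhdryqglbjfqqma" → "zhdrywglbjfwwma".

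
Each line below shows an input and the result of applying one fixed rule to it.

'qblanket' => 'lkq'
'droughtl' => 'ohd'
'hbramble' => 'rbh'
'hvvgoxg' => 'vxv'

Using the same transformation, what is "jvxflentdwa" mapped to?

xedj

Looking at the pairs, the operation is to move the first 2 characters to the end (rotate left by 2), then keep one character in every 3, starting at position 1 (positions 1st, 4th, 7th, ...).
Working it through for "jvxflentdwa": intermediate "xflentdwajv", final "xedj".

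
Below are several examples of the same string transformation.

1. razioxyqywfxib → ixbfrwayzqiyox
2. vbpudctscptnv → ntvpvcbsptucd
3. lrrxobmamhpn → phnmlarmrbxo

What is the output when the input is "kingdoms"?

mosdkgin

Each output is the input with this applied: move the last 2 characters to the front (rotate right by 2), then take characters alternately from the front and the back (1st, last, 2nd, 2nd-last, ...).
Starting from "kingdoms": after the first operation, "mskingdo"; after the second, "mosdkgin".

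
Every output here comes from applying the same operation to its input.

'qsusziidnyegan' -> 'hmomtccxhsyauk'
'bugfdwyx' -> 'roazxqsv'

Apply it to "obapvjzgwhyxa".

uvujpdtaqbsri

The pattern: swap the first and last characters, then shift every letter 6 places backward in the alphabet (wrapping around).
For "obapvjzgwhyxa", step one produces "abapvjzgwhyxo"; step two turns that into "uvujpdtaqbsri".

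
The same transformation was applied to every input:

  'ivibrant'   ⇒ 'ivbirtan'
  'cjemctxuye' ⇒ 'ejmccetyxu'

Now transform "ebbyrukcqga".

bbyeraugkqc

The pattern: move the first 2 characters to the end (rotate left by 2), then take characters alternately from the front and the back (1st, last, 2nd, 2nd-last, ...).
Applying both steps to "ebbyrukcqga": "byrukcqgaeb", then "bbyeraugkqc".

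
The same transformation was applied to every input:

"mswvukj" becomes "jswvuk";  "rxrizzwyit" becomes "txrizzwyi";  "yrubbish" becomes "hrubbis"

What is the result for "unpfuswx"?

Rule — swap the first and last characters, then delete the last character.
Applying both steps to "unpfuswx": "xnpfuswu", then "xnpfusw".

xnpfusw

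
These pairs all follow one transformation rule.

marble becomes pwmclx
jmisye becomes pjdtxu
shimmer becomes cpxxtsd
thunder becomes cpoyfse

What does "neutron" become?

Each output is the input with this applied: reverse the string, then shift every letter 11 places forward in the alphabet (wrapping around).
On "neutron": the first step gives "nortuen", and the second then gives "yzcefpy".

yzcefpy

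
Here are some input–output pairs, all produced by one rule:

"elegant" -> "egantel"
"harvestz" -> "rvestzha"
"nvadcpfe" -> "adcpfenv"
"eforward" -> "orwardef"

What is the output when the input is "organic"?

Each output is the input with this applied: move the first 2 characters to the end (rotate left by 2).
On "organic" that produces "ganicor".

ganicor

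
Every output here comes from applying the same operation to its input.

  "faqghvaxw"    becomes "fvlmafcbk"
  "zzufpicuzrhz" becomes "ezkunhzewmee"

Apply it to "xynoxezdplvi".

Each output is the input with this applied: shift every letter 5 places forward in the alphabet (wrapping around), then move the first character to the end.
Applying that to "xynoxezdplvi" gives "dstcjeiuqanc".

dstcjeiuqanc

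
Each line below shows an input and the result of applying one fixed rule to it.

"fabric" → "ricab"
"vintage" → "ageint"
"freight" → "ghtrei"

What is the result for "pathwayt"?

aytathw

The rule is to delete the first character, then move the last 3 characters to the front (rotate right by 3).
On "pathwayt" that produces "aytathw".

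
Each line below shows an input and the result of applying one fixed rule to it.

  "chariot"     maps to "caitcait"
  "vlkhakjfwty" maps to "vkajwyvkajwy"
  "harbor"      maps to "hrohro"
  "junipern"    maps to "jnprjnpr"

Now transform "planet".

paepae

What's happening: keep every other character starting from the first (positions 1st, 3rd, 5th, ...), then write the whole string twice.
Working it through for "planet": intermediate "pae", final "paepae".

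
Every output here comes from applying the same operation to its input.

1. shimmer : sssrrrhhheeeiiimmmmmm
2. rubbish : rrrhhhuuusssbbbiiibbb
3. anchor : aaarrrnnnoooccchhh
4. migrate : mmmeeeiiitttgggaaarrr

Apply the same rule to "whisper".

The pattern: take characters alternately from the front and the back (1st, last, 2nd, 2nd-last, ...), then repeat every character 3 times.
"whisper" → "wrheips" → "wwwrrrhhheeeiiipppsss".
(Check on "migrate": → "meitgar" → "mmmeeeiiitttgggaaarrr" ✓)

wwwrrrhhheeeiiipppsss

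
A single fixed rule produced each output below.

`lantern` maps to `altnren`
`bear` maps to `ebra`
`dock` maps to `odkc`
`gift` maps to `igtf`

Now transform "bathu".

The rule is to swap each adjacent pair of characters (1↔2, 3↔4, ...).
On "bathu" that produces "abhtu".

abhtu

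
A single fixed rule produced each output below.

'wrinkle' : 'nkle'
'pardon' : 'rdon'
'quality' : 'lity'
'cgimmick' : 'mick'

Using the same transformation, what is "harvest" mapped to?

vest

What's happening: keep only the last 4 characters.
Doing the same to "harvest": "vest".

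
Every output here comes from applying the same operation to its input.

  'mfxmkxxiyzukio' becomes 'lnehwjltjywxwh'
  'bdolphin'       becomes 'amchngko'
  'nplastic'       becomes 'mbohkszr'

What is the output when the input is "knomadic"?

Rule — shift every letter 1 place backward in the alphabet (wrapping around), then take characters alternately from the front and the back (1st, last, 2nd, 2nd-last, ...).
"knomadic" → "jmnlzchb" → "jbmhnclz".

jbmhnclz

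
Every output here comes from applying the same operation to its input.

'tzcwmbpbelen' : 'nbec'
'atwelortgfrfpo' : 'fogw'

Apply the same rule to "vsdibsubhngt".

The rule is to keep one character in every 3, starting at position 3 (positions 3rd, 6th, 9th, ...), then swap the first and last characters.
On "vsdibsubhngt": the first step gives "dsht", and the second then gives "tshd".
(Check on "atwelortgfrfpo": → "wogf" → "fogw" ✓)

tshd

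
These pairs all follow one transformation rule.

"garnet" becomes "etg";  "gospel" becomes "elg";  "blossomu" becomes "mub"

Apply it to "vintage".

The transformation: move the last 2 characters to the front (rotate right by 2), then keep only the first 3 characters.
"vintage" → "gevinta" → "gev".

gev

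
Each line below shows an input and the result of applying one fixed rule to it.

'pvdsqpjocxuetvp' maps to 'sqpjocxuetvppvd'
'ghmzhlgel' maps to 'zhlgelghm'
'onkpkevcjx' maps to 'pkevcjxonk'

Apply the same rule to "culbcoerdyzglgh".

The rule is to move the first 3 characters to the end (rotate left by 3).
So "culbcoerdyzglgh" becomes "bcoerdyzglghcul".

bcoerdyzglghcul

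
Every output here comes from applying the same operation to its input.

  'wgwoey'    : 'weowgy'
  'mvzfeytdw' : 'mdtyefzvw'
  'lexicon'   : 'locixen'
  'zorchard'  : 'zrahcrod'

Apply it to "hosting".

hnitsog

What's happening: swap the first and last characters, then reverse the string.
"hosting" → "hnitsog".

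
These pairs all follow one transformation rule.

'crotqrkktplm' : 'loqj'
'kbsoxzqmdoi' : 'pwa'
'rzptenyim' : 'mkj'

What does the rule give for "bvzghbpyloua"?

The pattern: shift every letter 3 places backward in the alphabet (wrapping around), then keep one character in every 3, starting at position 3 (positions 3rd, 6th, 9th, ...).
Starting from "bvzghbpyloua": after the first operation, "yswdeymvilrx"; after the second, "wyix".

wyix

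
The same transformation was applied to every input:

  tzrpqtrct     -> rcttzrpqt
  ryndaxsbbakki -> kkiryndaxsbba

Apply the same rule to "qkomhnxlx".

The rule is to move the last 3 characters to the front (rotate right by 3).
On "qkomhnxlx" that produces "xlxqkomhn".

xlxqkomhn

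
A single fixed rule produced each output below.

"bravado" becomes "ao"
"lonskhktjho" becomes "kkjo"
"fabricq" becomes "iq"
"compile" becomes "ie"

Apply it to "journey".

Rule — keep every other character starting from the first (positions 1st, 3rd, 5th, ...), then delete the first 2 characters.
For "journey" the result is "ny".

ny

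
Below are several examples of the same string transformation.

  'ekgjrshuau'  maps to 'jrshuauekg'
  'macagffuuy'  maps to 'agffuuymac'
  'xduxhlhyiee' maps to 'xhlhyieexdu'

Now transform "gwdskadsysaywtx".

Each output is the input with this applied: move the first 3 characters to the end (rotate left by 3).
On "gwdskadsysaywtx" that produces "skadsysaywtxgwd".

skadsysaywtxgwd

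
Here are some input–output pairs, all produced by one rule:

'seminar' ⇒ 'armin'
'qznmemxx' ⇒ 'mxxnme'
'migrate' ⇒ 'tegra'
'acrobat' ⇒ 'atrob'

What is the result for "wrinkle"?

leink

The rule is to delete the first 2 characters, then move the first 3 characters to the end (rotate left by 3).
Applying both steps to "wrinkle": "inkle", then "leink".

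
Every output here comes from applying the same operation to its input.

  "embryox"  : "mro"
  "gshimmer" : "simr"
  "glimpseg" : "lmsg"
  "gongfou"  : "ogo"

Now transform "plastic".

In each case the input is transformed by: keep every other character starting from the second (positions 2nd, 4th, 6th, ...).
So "plastic" becomes "lsi".

lsi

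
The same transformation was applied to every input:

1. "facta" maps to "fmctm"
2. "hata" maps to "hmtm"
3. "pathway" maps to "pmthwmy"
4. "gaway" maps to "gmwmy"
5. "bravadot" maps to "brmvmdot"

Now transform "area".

In each case the input is transformed by: replace every "a" with "m".
On "area" that produces "mrem".

mrem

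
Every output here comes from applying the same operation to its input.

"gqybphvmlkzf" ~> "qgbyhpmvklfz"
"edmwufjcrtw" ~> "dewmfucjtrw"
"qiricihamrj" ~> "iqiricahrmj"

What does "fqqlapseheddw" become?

qflqpaesehddw

The pattern: swap each adjacent pair of characters (1↔2, 3↔4, ...).
Applying that to "fqqlapseheddw" gives "qflqpaesehddw".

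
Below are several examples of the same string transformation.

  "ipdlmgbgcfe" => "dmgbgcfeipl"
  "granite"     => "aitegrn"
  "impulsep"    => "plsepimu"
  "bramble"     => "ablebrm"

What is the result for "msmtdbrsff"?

mdbrsffmst

In each case the input is transformed by: move the first 3 characters to the end (rotate left by 3), then swap the first and last characters.
"msmtdbrsff" → "mdbrsffmst".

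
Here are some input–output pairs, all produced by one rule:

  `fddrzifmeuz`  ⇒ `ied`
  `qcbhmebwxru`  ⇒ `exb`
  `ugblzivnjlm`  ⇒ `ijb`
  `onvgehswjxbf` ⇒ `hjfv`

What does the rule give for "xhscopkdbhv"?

pbs

Each output is the input with this applied: keep one character in every 3, starting at position 3 (positions 3rd, 6th, 9th, ...), then move the first character to the end.
"xhscopkdbhv" → "spb" → "pbs".
(Check on "fddrzifmeuz": → "die" → "ied" ✓)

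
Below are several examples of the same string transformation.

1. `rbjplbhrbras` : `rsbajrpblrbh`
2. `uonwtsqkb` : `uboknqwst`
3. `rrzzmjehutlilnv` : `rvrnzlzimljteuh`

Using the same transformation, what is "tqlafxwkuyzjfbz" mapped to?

The pattern: take characters alternately from the front and the back (1st, last, 2nd, 2nd-last, ...).
Applying that to "tqlafxwkuyzjfbz" gives "tzqblfajfzxywuk".

tzqblfajfzxywuk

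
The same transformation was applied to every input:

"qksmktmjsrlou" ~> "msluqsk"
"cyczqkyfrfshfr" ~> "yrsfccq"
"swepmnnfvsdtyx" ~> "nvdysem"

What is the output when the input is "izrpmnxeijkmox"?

xikoirm

What's happening: keep every other character starting from the first (positions 1st, 3rd, 5th, ...), then move the first 3 characters to the end (rotate left by 3).
For "izrpmnxeijkmox", step one produces "irmxiko"; step two turns that into "xikoirm".
(Check on "cyczqkyfrfshfr": → "ccqyrsf" → "yrsfccq" ✓)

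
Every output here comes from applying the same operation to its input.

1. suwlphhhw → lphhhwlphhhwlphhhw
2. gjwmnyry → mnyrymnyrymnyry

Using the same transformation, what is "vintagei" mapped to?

Rule — delete the first 3 characters, then write the whole string 3 times in a row.
Starting from "vintagei": after the first operation, "tagei"; after the second, "tageitageitagei".
(Check on "suwlphhhw": → "lphhhw" → "lphhhwlphhhwlphhhw" ✓)

tageitageitagei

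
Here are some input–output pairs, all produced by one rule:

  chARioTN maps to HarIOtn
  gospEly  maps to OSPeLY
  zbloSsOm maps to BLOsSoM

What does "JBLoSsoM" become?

In each case the input is transformed by: flip the case of every letter, then delete the first character.
"JBLoSsoM" → "jblOsSOm" → "blOsSOm".

blOsSOm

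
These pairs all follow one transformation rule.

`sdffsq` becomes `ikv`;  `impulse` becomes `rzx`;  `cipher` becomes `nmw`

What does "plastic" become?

In each case the input is transformed by: keep every other character starting from the second (positions 2nd, 4th, 6th, ...), then shift every letter 5 places forward in the alphabet (wrapping around).
"plastic" → "lsi" → "qxn".

qxn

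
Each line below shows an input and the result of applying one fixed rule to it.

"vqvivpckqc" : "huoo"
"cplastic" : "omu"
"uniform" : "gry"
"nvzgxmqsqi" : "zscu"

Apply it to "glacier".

Rule — shift every letter 12 places forward in the alphabet (wrapping around), then keep one character in every 3, starting at position 1 (positions 1st, 4th, 7th, ...).
"glacier" → "sod".

sod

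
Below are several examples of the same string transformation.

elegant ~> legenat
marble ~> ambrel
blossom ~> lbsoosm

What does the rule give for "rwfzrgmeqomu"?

wrzfgremoqum

The transformation: swap each adjacent pair of characters (1↔2, 3↔4, ...).
On "rwfzrgmeqomu" that produces "wrzfgremoqum".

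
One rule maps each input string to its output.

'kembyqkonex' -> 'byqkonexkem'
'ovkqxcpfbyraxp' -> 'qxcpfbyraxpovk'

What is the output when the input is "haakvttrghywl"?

kvttrghywlhaa

Looking at the pairs, the operation is to move the first 3 characters to the end (rotate left by 3).
On "haakvttrghywl" that produces "kvttrghywlhaa".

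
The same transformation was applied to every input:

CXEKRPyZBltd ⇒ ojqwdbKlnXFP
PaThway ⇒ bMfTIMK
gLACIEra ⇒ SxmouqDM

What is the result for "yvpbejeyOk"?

What's happening: flip the case of every letter, then shift every letter 12 places forward in the alphabet (wrapping around).
On "yvpbejeyOk" that produces "KHBNQVQKaW".

KHBNQVQKaW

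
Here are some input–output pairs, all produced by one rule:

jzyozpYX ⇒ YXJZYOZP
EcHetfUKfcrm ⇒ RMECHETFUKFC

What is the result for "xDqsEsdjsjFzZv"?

ZVXDQSESDJSJFZ

The transformation: move the last 2 characters to the front (rotate right by 2), then convert every letter to uppercase.
Starting from "xDqsEsdjsjFzZv": after the first operation, "ZvxDqsEsdjsjFz"; after the second, "ZVXDQSESDJSJFZ".
(Check on "jzyozpYX": → "YXjzyozp" → "YXJZYOZP" ✓)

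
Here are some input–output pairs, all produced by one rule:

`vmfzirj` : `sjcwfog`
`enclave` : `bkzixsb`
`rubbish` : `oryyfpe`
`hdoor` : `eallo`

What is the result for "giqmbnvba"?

Rule — shift every letter 3 places backward in the alphabet (wrapping around).
Applying that to "giqmbnvba" gives "dfnjyksyx".

dfnjyksyx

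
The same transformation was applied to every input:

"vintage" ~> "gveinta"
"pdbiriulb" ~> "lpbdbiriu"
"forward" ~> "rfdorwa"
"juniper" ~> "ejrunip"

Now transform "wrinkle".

lwerink

What's happening: swap the first and last characters, then move the last 2 characters to the front (rotate right by 2).
Working it through for "wrinkle": intermediate "erinklw", final "lwerink".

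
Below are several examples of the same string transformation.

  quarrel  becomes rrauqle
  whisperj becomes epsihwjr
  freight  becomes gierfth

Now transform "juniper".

pinujre

Rule — reverse the string, then move the first 2 characters to the end (rotate left by 2).
Starting from "juniper": after the first operation, "repinuj"; after the second, "pinujre".
(Check on "quarrel": → "lerrauq" → "rrauqle" ✓)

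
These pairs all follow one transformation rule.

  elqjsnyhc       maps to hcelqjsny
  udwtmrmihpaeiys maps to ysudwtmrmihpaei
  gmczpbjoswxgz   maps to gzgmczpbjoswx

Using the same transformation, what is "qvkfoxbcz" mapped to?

Each output is the input with this applied: move the last 2 characters to the front (rotate right by 2).
For "qvkfoxbcz" the result is "czqvkfoxb".

czqvkfoxb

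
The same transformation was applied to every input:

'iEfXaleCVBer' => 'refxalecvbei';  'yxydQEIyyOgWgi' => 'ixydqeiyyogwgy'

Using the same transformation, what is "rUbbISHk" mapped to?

kubbishr

The transformation: swap the first and last characters, then convert every letter to lowercase.
On "rUbbISHk": the first step gives "kUbbISHr", and the second then gives "kubbishr".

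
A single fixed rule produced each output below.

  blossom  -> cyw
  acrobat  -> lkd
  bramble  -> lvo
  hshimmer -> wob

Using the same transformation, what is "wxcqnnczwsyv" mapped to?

The transformation: shift every letter 10 places forward in the alphabet (wrapping around), then keep only the last 3 characters.
On "wxcqnnczwsyv" that produces "cif".

cif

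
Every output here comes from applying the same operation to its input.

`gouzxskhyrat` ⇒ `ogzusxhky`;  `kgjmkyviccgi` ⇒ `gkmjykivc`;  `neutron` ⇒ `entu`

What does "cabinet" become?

Rule — delete the last 3 characters, then swap each adjacent pair of characters (1↔2, 3↔4, ...).
"cabinet" → "cabi" → "acib".

acib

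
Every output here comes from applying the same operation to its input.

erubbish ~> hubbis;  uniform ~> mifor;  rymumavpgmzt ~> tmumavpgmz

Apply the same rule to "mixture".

extur

The pattern: delete the first 2 characters, then move the last character to the front.
Starting from "mixture": after the first operation, "xture"; after the second, "extur".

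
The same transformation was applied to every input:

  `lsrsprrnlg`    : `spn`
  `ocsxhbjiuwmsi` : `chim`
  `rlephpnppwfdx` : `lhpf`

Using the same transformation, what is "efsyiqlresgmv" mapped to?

firg

Rule — keep one character in every 3, starting at position 2 (positions 2nd, 5th, 8th, ...).
So "efsyiqlresgmv" becomes "firg".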